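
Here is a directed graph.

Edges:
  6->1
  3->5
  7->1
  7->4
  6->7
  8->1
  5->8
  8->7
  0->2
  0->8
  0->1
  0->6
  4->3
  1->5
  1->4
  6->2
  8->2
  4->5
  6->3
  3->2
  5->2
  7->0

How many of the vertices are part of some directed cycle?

8

A vertex is on a directed cycle iff it belongs to a strongly connected component of size ≥ 2 (or has a self-loop).
The vertices on cycles are {0, 1, 3, 4, 5, 6, 7, 8} — 8 in total.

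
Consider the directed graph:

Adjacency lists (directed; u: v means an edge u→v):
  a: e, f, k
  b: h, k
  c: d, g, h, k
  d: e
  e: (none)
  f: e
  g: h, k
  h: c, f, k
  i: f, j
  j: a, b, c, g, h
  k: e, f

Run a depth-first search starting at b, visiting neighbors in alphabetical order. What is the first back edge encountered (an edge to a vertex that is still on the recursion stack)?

DFS from b (visiting neighbors in alphabetical order); mark gray on enter, black on exit:
b gray
  h gray
    c gray
      d gray
        e gray
        e black
      d black
      g gray
        g→h: h is gray → back edge
First back edge: g → h.

g->h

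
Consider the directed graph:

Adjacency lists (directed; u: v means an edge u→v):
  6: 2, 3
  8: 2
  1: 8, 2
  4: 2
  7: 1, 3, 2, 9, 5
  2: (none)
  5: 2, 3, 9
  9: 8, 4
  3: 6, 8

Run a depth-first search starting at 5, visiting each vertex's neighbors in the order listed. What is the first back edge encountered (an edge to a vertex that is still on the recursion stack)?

6→3

DFS from 5 (visiting each vertex's neighbors in the order listed); mark gray on enter, black on exit:
5 gray
  2 gray
  2 black
  3 gray
    6 gray
      6→2: 2 black — skip
      6→3: 3 is gray → back edge
First back edge: 6 → 3.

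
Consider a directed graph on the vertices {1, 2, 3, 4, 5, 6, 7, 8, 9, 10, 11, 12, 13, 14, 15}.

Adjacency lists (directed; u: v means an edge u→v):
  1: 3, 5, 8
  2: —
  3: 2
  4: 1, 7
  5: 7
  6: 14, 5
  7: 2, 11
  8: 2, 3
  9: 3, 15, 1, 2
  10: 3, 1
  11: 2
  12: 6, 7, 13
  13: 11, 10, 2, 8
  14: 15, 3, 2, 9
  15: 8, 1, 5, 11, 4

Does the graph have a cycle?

No

DFS with white/gray/black marking, starting from 9:
9 gray
  3 gray
    2 gray
    2 black
  3 black
  15 gray
    8 gray
      8→2: 2 black — skip
      8→3: 3 black — skip
    8 black
    1 gray
      1→3: 3 black — skip
      5 gray
        7 gray
          7→2: 2 black — skip
          11 gray
            11→2: 2 black — skip
          11 black
        7 black
      5 black
      1→8: 8 black — skip
    1 black
    15→5: 5 black — skip
    15→11: 11 black — skip
    4 gray
      4→1: 1 black — skip
      4→7: 7 black — skip
    4 black
  15 black
  9→1: 1 black — skip
  9→2: 2 black — skip
9 black
6 gray
  14 gray
    14→15: 15 black — skip
    14→3: 3 black — skip
    14→2: 2 black — skip
    14→9: 9 black — skip
  14 black
  6→5: 5 black — skip
6 black
10 gray
  10→3: 3 black — skip
  10→1: 1 black — skip
10 black
12 gray
  12→6: 6 black — skip
  12→7: 7 black — skip
  13 gray
    13→11: 11 black — skip
    13→10: 10 black — skip
    13→2: 2 black — skip
    13→8: 8 black — skip
  13 black
12 black
Every edge goes to a white or black vertex — no back edge, so the graph is acyclic.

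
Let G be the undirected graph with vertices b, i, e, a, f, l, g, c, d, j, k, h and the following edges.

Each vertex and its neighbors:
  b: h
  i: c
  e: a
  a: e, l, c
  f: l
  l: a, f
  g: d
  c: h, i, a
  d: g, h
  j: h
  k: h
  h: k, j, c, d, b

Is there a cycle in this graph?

DFS, tracking each vertex's parent; an edge to a visited non-parent vertex closes a cycle.
Start from k:
visit k (parent –)
  visit h (parent k)
    h–k: parent, skip
    visit j (parent h)
      j–h: parent, skip
    visit c (parent h)
      c–h: parent, skip
      visit i (parent c)
        i–c: parent, skip
      visit a (parent c)
        visit e (parent a)
          e–a: parent, skip
        visit l (parent a)
          l–a: parent, skip
          visit f (parent l)
            f–l: parent, skip
        a–c: parent, skip
    visit d (parent h)
      visit g (parent d)
        g–d: parent, skip
      d–h: parent, skip
    visit b (parent h)
      b–h: parent, skip
No non-parent visited neighbor found — the graph is a forest.

No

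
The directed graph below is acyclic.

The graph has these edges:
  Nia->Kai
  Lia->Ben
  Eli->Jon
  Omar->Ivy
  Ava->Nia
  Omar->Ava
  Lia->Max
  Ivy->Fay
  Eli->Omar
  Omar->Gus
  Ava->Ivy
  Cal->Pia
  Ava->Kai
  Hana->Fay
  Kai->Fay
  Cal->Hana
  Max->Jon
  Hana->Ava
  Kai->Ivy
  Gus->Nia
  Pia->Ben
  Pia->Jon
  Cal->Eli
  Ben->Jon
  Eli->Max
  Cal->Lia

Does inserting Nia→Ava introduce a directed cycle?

Yes

Adding Nia→Ava creates a cycle iff Ava can already reach Nia.
Path from Ava: Ava → Nia.
So Ava → … → Nia → Ava is a cycle.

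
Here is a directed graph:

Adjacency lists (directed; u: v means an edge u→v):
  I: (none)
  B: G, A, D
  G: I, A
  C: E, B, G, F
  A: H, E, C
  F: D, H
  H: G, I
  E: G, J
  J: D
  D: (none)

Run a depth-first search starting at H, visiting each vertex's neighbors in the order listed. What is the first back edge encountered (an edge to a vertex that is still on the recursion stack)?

A→H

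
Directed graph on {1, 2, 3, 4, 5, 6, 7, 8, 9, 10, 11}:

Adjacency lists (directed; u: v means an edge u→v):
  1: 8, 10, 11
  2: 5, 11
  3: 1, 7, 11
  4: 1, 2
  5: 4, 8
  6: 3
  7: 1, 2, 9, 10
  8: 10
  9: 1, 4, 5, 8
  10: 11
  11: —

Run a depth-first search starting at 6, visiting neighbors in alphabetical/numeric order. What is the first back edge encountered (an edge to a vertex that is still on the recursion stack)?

DFS from 6 (visiting neighbors in alphabetical/numeric order); mark gray on enter, black on exit:
6 gray
  3 gray
    1 gray
      8 gray
        10 gray
          11 gray
          11 black
        10 black
      8 black
      1→10: 10 black — skip
      1→11: 11 black — skip
    1 black
    7 gray
      7→1: 1 black — skip
      2 gray
        5 gray
          4 gray
            4→1: 1 black — skip
            4→2: 2 is gray → back edge
First back edge: 4 → 2.

4->2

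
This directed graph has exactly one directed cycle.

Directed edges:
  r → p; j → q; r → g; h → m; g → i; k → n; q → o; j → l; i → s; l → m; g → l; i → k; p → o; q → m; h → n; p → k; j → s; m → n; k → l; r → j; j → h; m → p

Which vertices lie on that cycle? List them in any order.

k, l, m, p

DFS with gray/black marking from p:
p gray
  o gray
  o black
  k gray
    n gray
    n black
    l gray
      m gray
        m→p: p is gray → back edge
Back edge closes the cycle p → k → l → m → p; its vertices are {k, l, m, p}.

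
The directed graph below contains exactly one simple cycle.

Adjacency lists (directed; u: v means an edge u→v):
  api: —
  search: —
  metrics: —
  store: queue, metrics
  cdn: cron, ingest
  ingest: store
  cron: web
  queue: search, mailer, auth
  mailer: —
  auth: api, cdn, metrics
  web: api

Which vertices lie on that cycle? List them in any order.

DFS with gray/black marking from queue:
queue gray
  search gray
  search black
  mailer gray
  mailer black
  auth gray
    api gray
    api black
    cdn gray
      cron gray
        web gray
          web→api: api black — skip
        web black
      cron black
      ingest gray
        store gray
          store→queue: queue is gray → back edge
Back edge closes the cycle queue → auth → cdn → ingest → store → queue; its vertices are {cdn, auth, queue, store, ingest}.

cdn, auth, queue, store, ingest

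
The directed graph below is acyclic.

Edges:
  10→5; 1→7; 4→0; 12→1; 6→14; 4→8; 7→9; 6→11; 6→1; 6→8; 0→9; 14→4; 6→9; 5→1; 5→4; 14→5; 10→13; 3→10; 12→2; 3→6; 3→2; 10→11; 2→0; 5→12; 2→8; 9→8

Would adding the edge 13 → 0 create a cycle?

Adding 13→0 creates a cycle iff 0 can already reach 13.
Explore from 0: no path reaches 13. The graph stays acyclic.

No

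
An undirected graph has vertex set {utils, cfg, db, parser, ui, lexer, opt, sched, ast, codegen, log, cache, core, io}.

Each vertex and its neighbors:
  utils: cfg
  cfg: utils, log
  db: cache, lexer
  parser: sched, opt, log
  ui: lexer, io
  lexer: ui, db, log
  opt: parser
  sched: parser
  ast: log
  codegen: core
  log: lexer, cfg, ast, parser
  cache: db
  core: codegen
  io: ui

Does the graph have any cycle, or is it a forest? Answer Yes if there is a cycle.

DFS, tracking each vertex's parent; an edge to a visited non-parent vertex closes a cycle.
Start from cache:
visit cache (parent –)
  visit db (parent cache)
    db–cache: parent, skip
    visit lexer (parent db)
      visit ui (parent lexer)
        ui–lexer: parent, skip
        visit io (parent ui)
          io–ui: parent, skip
      lexer–db: parent, skip
      visit log (parent lexer)
        log–lexer: parent, skip
        visit cfg (parent log)
          visit utils (parent cfg)
            utils–cfg: parent, skip
          cfg–log: parent, skip
        visit ast (parent log)
          ast–log: parent, skip
        visit parser (parent log)
          visit sched (parent parser)
            sched–parser: parent, skip
          visit opt (parent parser)
            opt–parser: parent, skip
          parser–log: parent, skip
visit codegen (parent –)
  visit core (parent codegen)
    core–codegen: parent, skip
No non-parent visited neighbor found — the graph is a forest.

No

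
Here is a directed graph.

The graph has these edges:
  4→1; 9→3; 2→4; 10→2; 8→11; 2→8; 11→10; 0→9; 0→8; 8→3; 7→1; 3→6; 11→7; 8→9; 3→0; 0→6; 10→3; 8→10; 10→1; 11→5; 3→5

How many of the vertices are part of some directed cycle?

A vertex is on a directed cycle iff it belongs to a strongly connected component of size ≥ 2 (or has a self-loop).
The vertices on cycles are {0, 2, 3, 8, 9, 10, 11} — 7 in total.

7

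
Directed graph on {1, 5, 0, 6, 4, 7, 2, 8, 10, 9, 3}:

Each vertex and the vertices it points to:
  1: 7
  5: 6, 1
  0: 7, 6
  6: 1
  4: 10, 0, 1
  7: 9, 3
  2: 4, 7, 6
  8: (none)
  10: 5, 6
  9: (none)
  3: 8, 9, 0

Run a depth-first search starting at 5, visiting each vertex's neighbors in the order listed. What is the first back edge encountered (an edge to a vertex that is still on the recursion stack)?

0→7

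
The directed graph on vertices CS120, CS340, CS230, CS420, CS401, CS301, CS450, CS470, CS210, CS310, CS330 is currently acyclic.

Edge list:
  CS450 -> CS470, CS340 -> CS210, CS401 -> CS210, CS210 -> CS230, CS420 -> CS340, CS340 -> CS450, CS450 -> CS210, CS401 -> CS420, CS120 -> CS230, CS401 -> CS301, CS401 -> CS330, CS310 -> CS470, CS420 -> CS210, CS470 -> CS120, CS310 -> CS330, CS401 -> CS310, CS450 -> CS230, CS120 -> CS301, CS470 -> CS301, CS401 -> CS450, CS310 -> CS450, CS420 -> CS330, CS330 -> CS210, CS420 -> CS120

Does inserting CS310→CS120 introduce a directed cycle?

Adding CS310→CS120 creates a cycle iff CS120 can already reach CS310.
Explore from CS120: no path reaches CS310. The graph stays acyclic.

No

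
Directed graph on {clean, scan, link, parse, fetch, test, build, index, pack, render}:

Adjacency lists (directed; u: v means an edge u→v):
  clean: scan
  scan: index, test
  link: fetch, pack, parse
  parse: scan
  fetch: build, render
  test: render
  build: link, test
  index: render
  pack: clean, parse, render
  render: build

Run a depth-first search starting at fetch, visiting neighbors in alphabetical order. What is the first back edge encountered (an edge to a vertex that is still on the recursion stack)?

DFS from fetch (visiting neighbors in alphabetical order); mark gray on enter, black on exit:
fetch gray
  build gray
    link gray
      link→fetch: fetch is gray → back edge
First back edge: link → fetch.

link->fetch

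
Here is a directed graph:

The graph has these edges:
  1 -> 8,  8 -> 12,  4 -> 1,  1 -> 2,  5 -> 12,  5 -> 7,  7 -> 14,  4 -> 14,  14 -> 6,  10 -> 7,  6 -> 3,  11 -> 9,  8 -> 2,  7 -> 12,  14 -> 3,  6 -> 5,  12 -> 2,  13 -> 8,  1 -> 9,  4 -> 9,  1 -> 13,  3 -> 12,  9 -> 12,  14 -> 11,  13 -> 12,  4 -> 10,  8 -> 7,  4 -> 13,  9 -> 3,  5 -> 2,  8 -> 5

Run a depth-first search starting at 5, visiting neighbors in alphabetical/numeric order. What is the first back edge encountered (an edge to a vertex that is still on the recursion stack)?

6→5

DFS from 5 (visiting neighbors in alphabetical/numeric order); mark gray on enter, black on exit:
5 gray
  2 gray
  2 black
  7 gray
    12 gray
      12→2: 2 black — skip
    12 black
    14 gray
      3 gray
        3→12: 12 black — skip
      3 black
      6 gray
        6→3: 3 black — skip
        6→5: 5 is gray → back edge
First back edge: 6 → 5.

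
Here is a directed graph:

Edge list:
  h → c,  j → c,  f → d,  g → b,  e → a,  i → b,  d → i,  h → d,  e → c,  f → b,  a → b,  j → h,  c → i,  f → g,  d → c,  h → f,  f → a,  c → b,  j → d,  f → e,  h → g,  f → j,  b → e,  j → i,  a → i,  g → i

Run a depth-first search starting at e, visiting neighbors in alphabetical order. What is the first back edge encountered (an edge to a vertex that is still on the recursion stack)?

DFS from e (visiting neighbors in alphabetical order); mark gray on enter, black on exit:
e gray
  a gray
    b gray
      b→e: e is gray → back edge
First back edge: b → e.

b→e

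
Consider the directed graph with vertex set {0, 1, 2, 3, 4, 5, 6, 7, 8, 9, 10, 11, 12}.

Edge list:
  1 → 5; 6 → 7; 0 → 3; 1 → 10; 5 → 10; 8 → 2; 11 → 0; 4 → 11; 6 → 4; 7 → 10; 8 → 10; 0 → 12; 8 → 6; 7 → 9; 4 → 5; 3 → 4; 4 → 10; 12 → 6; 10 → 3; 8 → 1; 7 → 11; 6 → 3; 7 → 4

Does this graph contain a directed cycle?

DFS with white/gray/black marking, starting from 8:
8 gray
  6 gray
    3 gray
      4 gray
        5 gray
          10 gray
            10→3: 3 is gray → back edge
Back edge found, so a cycle exists: 3 → 4 → 5 → 10 → 3.

Yes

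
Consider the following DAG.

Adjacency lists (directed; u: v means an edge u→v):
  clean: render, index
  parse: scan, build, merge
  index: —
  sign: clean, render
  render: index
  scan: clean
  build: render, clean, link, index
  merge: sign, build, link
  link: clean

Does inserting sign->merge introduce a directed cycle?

Yes

Adding sign→merge creates a cycle iff merge can already reach sign.
Path from merge: merge → sign.
So merge → … → sign → merge is a cycle.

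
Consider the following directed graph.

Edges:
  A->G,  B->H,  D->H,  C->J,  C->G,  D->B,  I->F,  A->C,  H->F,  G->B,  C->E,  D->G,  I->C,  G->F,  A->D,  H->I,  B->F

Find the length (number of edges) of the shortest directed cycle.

For each vertex v, BFS finds the shortest path from v back to v.
The shortest such closed walk is C → G → B → H → I → C, length 5.

5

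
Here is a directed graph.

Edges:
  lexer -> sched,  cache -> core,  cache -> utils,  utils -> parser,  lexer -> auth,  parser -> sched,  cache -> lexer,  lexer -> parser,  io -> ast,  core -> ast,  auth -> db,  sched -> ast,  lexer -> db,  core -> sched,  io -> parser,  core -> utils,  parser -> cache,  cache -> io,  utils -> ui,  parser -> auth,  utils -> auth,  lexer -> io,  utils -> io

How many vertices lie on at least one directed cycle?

A vertex is on a directed cycle iff it belongs to a strongly connected component of size ≥ 2 (or has a self-loop).
The vertices on cycles are {io, core, cache, lexer, utils, parser} — 6 in total.

6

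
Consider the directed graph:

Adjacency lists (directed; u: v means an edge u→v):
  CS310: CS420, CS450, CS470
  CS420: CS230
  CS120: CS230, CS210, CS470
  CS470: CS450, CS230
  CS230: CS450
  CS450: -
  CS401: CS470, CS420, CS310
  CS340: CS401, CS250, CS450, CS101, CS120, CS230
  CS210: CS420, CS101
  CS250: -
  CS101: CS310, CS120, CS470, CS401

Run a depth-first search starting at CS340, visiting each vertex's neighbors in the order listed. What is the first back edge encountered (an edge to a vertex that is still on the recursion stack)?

CS210->CS101

DFS from CS340 (visiting each vertex's neighbors in the order listed); mark gray on enter, black on exit:
CS340 gray
  CS401 gray
    CS470 gray
      CS450 gray
      CS450 black
      CS230 gray
        CS230→CS450: CS450 black — skip
      CS230 black
    CS470 black
    CS420 gray
      CS420→CS230: CS230 black — skip
    CS420 black
    CS310 gray
      CS310→CS420: CS420 black — skip
      CS310→CS450: CS450 black — skip
      CS310→CS470: CS470 black — skip
    CS310 black
  CS401 black
  CS250 gray
  CS250 black
  CS340→CS450: CS450 black — skip
  CS101 gray
    CS101→CS310: CS310 black — skip
    CS120 gray
      CS120→CS230: CS230 black — skip
      CS210 gray
        CS210→CS420: CS420 black — skip
        CS210→CS101: CS101 is gray → back edge
First back edge: CS210 → CS101.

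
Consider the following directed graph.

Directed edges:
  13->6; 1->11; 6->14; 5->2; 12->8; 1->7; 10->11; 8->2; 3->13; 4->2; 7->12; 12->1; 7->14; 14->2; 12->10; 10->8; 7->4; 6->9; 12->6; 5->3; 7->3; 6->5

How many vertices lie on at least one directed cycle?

A vertex is on a directed cycle iff it belongs to a strongly connected component of size ≥ 2 (or has a self-loop).
The vertices on cycles are {1, 3, 5, 6, 7, 12, 13} — 7 in total.

7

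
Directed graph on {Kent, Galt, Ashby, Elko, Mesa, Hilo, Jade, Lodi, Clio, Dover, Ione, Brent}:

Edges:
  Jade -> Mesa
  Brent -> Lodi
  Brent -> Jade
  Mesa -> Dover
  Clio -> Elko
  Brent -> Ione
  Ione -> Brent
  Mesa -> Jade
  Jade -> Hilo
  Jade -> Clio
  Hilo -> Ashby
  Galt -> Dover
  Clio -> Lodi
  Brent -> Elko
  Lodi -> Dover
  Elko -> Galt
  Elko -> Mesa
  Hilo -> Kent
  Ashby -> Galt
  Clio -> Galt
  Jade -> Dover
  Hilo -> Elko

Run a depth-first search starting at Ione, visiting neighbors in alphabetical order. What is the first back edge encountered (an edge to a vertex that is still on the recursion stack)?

Clio→Elko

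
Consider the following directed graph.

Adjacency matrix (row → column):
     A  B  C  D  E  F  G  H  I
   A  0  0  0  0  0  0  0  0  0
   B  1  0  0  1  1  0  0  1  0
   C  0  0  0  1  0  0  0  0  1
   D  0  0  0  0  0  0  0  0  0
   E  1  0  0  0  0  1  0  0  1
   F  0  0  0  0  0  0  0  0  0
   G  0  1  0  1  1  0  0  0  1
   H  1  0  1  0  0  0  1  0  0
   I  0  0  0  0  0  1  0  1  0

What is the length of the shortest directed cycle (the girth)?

For each vertex v, BFS finds the shortest path from v back to v.
The shortest such closed walk is G → B → H → G, length 3.

3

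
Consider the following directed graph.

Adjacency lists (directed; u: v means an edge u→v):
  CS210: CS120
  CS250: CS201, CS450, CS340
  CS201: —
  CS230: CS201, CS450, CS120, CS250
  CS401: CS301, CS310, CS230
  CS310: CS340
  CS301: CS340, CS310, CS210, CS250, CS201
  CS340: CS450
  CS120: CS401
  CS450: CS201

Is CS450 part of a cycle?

CS450 lies on a cycle iff there is a path from CS450 back to itself.
Exploring from CS450, it never reaches itself; equivalently, its strongly connected component is a singleton.

No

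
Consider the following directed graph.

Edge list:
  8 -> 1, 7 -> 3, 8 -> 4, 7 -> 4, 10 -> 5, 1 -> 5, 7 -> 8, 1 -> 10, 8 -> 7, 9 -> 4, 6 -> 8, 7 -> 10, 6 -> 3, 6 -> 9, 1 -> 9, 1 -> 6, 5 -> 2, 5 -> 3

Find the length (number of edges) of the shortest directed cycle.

2

For each vertex v, BFS finds the shortest path from v back to v.
The shortest such closed walk is 8 → 7 → 8, length 2.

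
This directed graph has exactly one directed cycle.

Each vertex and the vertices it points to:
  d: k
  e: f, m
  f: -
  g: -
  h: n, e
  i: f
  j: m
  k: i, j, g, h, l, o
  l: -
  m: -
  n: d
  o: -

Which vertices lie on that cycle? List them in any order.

DFS with gray/black marking from k:
k gray
  i gray
    f gray
    f black
  i black
  j gray
    m gray
    m black
  j black
  g gray
  g black
  h gray
    n gray
      d gray
        d→k: k is gray → back edge
Back edge closes the cycle k → h → n → d → k; its vertices are {d, h, k, n}.

d, h, k, n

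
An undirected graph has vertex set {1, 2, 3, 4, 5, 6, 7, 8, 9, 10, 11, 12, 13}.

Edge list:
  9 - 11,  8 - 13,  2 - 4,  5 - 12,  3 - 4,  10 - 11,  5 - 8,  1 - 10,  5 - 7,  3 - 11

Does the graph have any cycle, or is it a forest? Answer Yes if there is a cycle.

DFS, tracking each vertex's parent; an edge to a visited non-parent vertex closes a cycle.
Start from 6:
visit 6 (parent –)
visit 1 (parent –)
  visit 10 (parent 1)
    visit 11 (parent 10)
      visit 9 (parent 11)
        9–11: parent, skip
      11–10: parent, skip
      visit 3 (parent 11)
        3–11: parent, skip
        visit 4 (parent 3)
          4–3: parent, skip
          visit 2 (parent 4)
            2–4: parent, skip
    10–1: parent, skip
visit 5 (parent –)
  visit 7 (parent 5)
    7–5: parent, skip
  visit 12 (parent 5)
    12–5: parent, skip
  visit 8 (parent 5)
    visit 13 (parent 8)
      13–8: parent, skip
    8–5: parent, skip
No non-parent visited neighbor found — the graph is a forest.

No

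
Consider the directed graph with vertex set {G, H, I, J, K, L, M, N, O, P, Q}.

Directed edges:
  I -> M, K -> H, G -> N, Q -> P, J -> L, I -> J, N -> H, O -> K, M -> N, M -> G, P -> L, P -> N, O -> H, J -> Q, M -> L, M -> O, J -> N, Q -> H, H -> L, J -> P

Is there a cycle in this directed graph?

DFS with white/gray/black marking, starting from N:
N gray
  H gray
    L gray
    L black
  H black
N black
G gray
  G→N: N black — skip
G black
I gray
  J gray
    J→N: N black — skip
    P gray
      P→L: L black — skip
      P→N: N black — skip
    P black
    Q gray
      Q→P: P black — skip
      Q→H: H black — skip
    Q black
    J→L: L black — skip
  J black
  M gray
    O gray
      K gray
        K→H: H black — skip
      K black
      O→H: H black — skip
    O black
    M→N: N black — skip
    M→L: L black — skip
    M→G: G black — skip
  M black
I black
Every edge goes to a white or black vertex — no back edge, so the graph is acyclic.

No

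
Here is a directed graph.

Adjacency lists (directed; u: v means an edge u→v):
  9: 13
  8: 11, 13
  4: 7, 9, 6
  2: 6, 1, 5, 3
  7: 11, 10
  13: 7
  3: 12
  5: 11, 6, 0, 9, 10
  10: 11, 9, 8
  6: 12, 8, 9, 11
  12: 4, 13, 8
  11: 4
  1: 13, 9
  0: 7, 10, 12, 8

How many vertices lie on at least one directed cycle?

A vertex is on a directed cycle iff it belongs to a strongly connected component of size ≥ 2 (or has a self-loop).
The vertices on cycles are {4, 6, 7, 8, 9, 10, 11, 12, 13} — 9 in total.

9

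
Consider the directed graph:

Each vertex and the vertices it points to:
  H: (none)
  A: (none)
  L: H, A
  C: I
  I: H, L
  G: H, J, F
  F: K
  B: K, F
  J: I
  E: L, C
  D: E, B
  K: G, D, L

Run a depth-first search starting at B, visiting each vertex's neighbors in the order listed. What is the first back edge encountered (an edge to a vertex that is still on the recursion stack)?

F→K

DFS from B (visiting each vertex's neighbors in the order listed); mark gray on enter, black on exit:
B gray
  K gray
    G gray
      H gray
      H black
      J gray
        I gray
          I→H: H black — skip
          L gray
            L→H: H black — skip
            A gray
            A black
          L black
        I black
      J black
      F gray
        F→K: K is gray → back edge
First back edge: F → K.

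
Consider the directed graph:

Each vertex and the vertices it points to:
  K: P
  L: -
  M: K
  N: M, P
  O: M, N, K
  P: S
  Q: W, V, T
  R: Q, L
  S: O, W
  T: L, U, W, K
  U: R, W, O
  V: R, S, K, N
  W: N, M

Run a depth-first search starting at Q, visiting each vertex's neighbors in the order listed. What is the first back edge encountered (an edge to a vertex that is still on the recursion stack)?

O→M

DFS from Q (visiting each vertex's neighbors in the order listed); mark gray on enter, black on exit:
Q gray
  W gray
    N gray
      M gray
        K gray
          P gray
            S gray
              O gray
                O→M: M is gray → back edge
First back edge: O → M.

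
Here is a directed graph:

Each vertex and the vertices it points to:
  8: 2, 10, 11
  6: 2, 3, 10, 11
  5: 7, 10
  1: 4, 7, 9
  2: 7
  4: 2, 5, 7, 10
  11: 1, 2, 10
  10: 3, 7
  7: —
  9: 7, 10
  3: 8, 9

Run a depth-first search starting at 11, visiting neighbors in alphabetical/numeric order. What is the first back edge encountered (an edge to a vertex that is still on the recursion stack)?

DFS from 11 (visiting neighbors in alphabetical/numeric order); mark gray on enter, black on exit:
11 gray
  1 gray
    4 gray
      2 gray
        7 gray
        7 black
      2 black
      5 gray
        5→7: 7 black — skip
        10 gray
          3 gray
            8 gray
              8→2: 2 black — skip
              8→10: 10 is gray → back edge
First back edge: 8 → 10.

8→10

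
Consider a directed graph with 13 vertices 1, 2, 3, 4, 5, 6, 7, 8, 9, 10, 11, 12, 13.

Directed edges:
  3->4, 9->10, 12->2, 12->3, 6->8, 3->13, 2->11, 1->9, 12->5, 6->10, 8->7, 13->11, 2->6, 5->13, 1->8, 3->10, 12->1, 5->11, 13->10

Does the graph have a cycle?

No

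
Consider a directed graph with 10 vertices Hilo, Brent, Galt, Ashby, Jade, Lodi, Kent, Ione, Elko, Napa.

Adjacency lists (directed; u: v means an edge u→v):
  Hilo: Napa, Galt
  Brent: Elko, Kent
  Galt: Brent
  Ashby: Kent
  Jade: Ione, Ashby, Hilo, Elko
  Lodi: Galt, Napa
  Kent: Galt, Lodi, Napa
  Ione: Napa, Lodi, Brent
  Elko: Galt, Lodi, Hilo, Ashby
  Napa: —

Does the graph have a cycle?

DFS with white/gray/black marking, starting from Galt:
Galt gray
  Brent gray
    Elko gray
      Elko→Galt: Galt is gray → back edge
Back edge found, so a cycle exists: Galt → Brent → Elko → Galt.

Yes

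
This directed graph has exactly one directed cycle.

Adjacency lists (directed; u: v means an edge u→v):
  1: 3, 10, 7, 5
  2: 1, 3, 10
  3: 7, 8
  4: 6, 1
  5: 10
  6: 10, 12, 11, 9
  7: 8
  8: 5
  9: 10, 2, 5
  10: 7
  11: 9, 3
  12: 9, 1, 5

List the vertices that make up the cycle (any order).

5, 7, 8, 10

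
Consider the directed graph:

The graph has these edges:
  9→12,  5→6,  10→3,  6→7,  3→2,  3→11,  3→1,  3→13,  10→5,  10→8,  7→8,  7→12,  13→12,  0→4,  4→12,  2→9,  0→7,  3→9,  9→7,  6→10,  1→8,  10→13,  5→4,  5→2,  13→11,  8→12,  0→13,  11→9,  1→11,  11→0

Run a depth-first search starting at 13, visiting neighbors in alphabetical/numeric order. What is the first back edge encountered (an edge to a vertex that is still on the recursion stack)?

0→13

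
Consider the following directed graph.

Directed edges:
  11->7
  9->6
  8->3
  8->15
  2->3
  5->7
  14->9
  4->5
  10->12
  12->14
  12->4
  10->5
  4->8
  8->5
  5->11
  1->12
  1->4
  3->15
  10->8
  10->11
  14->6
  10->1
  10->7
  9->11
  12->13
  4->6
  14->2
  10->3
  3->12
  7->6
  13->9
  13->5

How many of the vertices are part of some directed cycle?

6

A vertex is on a directed cycle iff it belongs to a strongly connected component of size ≥ 2 (or has a self-loop).
The vertices on cycles are {2, 3, 4, 8, 12, 14} — 6 in total.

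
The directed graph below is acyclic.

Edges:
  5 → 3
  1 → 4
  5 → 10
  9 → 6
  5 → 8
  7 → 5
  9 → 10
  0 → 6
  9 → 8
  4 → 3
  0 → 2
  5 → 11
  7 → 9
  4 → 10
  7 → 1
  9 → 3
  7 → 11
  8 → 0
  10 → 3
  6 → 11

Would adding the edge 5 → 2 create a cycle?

Adding 5→2 creates a cycle iff 2 can already reach 5.
Explore from 2: no path reaches 5. The graph stays acyclic.

No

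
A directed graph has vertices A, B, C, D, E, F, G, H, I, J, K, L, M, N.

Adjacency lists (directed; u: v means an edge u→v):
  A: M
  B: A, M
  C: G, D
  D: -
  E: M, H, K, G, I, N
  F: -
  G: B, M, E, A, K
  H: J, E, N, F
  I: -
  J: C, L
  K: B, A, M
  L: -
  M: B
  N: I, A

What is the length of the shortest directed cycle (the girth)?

2

For each vertex v, BFS finds the shortest path from v back to v.
The shortest such closed walk is E → G → E, length 2.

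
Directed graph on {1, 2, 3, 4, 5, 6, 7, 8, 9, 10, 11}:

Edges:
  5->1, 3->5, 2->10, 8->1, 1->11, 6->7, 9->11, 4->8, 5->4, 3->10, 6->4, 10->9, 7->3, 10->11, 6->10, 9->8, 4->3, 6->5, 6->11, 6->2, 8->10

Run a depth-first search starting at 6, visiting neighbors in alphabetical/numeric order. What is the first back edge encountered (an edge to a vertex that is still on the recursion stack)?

DFS from 6 (visiting neighbors in alphabetical/numeric order); mark gray on enter, black on exit:
6 gray
  2 gray
    10 gray
      9 gray
        8 gray
          1 gray
            11 gray
            11 black
          1 black
          8→10: 10 is gray → back edge
First back edge: 8 → 10.

8→10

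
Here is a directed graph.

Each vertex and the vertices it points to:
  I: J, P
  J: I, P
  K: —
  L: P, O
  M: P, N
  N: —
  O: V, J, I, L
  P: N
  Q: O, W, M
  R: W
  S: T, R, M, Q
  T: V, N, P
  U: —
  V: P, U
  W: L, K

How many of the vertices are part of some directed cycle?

A vertex is on a directed cycle iff it belongs to a strongly connected component of size ≥ 2 (or has a self-loop).
The vertices on cycles are {I, J, L, O} — 4 in total.

4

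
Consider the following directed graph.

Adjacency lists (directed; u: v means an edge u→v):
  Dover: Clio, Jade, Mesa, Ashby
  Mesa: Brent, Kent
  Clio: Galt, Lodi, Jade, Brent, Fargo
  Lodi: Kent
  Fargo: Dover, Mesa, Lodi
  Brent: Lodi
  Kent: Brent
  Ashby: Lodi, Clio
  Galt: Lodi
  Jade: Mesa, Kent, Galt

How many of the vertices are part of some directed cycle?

A vertex is on a directed cycle iff it belongs to a strongly connected component of size ≥ 2 (or has a self-loop).
The vertices on cycles are {Clio, Kent, Lodi, Ashby, Brent, Dover, Fargo} — 7 in total.

7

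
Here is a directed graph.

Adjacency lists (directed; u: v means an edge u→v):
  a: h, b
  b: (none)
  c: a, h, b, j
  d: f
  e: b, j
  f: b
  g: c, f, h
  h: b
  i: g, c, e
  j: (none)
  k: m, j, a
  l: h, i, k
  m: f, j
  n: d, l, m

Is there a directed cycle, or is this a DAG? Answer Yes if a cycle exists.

No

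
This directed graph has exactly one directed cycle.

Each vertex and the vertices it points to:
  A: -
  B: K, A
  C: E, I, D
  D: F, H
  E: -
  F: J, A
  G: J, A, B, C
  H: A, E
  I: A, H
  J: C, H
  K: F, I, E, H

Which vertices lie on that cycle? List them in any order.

C, D, F, J

DFS with gray/black marking from J:
J gray
  C gray
    E gray
    E black
    I gray
      A gray
      A black
      H gray
        H→A: A black — skip
        H→E: E black — skip
      H black
    I black
    D gray
      F gray
        F→J: J is gray → back edge
Back edge closes the cycle J → C → D → F → J; its vertices are {C, D, F, J}.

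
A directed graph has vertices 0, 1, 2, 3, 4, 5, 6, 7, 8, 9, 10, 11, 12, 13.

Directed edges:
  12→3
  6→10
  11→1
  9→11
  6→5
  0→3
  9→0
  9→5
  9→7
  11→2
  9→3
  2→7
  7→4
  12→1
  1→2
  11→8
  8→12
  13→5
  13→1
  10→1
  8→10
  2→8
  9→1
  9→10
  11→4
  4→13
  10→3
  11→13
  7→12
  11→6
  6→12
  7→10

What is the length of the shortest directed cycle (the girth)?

For each vertex v, BFS finds the shortest path from v back to v.
The shortest such closed walk is 7 → 10 → 1 → 2 → 7, length 4.

4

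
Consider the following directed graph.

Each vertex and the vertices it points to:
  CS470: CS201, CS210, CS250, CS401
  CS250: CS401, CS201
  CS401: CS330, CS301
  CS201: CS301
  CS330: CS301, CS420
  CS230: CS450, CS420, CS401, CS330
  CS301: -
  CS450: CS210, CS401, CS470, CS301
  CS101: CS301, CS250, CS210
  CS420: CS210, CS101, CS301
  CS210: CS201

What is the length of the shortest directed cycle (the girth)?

5

For each vertex v, BFS finds the shortest path from v back to v.
The shortest such closed walk is CS420 → CS101 → CS250 → CS401 → CS330 → CS420, length 5.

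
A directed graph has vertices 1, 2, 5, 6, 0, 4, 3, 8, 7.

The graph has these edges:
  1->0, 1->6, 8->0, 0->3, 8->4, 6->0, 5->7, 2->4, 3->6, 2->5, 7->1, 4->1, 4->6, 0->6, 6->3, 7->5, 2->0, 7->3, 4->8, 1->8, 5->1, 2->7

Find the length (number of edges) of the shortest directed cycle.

2

For each vertex v, BFS finds the shortest path from v back to v.
The shortest such closed walk is 4 → 8 → 4, length 2.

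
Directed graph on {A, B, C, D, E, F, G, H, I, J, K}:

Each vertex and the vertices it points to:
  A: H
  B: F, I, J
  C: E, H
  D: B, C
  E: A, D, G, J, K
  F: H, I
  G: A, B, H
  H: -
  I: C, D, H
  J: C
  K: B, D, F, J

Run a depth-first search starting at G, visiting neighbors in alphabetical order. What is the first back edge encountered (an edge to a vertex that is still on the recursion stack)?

DFS from G (visiting neighbors in alphabetical order); mark gray on enter, black on exit:
G gray
  A gray
    H gray
    H black
  A black
  B gray
    F gray
      F→H: H black — skip
      I gray
        C gray
          E gray
            E→A: A black — skip
            D gray
              D→B: B is gray → back edge
First back edge: D → B.

D->B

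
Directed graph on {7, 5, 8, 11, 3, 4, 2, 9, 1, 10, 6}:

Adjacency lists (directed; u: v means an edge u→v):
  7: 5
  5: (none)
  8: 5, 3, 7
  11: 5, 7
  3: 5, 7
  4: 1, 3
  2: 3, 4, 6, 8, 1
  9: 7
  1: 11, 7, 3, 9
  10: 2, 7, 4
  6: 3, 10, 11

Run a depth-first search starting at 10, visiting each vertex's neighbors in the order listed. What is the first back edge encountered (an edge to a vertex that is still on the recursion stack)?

DFS from 10 (visiting each vertex's neighbors in the order listed); mark gray on enter, black on exit:
10 gray
  2 gray
    3 gray
      5 gray
      5 black
      7 gray
        7→5: 5 black — skip
      7 black
    3 black
    4 gray
      1 gray
        11 gray
          11→5: 5 black — skip
          11→7: 7 black — skip
        11 black
        1→7: 7 black — skip
        1→3: 3 black — skip
        9 gray
          9→7: 7 black — skip
        9 black
      1 black
      4→3: 3 black — skip
    4 black
    6 gray
      6→3: 3 black — skip
      6→10: 10 is gray → back edge
First back edge: 6 → 10.

6→10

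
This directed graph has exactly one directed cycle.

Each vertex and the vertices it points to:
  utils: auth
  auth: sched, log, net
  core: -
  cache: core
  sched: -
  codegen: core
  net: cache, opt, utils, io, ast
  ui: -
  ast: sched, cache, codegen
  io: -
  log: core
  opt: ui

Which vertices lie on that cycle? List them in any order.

net, auth, utils

DFS with gray/black marking from net:
net gray
  cache gray
    core gray
    core black
  cache black
  opt gray
    ui gray
    ui black
  opt black
  utils gray
    auth gray
      sched gray
      sched black
      log gray
        log→core: core black — skip
      log black
      auth→net: net is gray → back edge
Back edge closes the cycle net → utils → auth → net; its vertices are {net, auth, utils}.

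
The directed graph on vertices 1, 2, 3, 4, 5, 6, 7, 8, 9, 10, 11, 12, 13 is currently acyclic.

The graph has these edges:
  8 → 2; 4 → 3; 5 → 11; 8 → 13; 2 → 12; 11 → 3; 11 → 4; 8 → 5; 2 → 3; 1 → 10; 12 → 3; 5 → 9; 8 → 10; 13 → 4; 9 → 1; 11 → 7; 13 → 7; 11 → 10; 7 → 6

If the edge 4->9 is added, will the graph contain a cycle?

No

Adding 4→9 creates a cycle iff 9 can already reach 4.
Explore from 9: no path reaches 4. The graph stays acyclic.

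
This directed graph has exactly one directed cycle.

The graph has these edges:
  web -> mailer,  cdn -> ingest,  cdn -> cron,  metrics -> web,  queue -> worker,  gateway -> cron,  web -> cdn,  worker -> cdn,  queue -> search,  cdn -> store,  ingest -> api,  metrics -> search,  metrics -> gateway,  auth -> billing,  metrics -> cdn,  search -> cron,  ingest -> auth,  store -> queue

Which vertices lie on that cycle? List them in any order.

cdn, queue, store, worker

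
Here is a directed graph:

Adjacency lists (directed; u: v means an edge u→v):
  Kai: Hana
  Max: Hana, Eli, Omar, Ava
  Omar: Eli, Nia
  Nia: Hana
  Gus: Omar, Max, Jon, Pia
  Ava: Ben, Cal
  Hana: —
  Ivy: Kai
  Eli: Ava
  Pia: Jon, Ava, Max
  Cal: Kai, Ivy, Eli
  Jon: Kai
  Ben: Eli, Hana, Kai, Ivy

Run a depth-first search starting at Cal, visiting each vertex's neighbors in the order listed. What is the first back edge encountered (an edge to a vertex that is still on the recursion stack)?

DFS from Cal (visiting each vertex's neighbors in the order listed); mark gray on enter, black on exit:
Cal gray
  Kai gray
    Hana gray
    Hana black
  Kai black
  Ivy gray
    Ivy→Kai: Kai black — skip
  Ivy black
  Eli gray
    Ava gray
      Ben gray
        Ben→Eli: Eli is gray → back edge
First back edge: Ben → Eli.

Ben→Eli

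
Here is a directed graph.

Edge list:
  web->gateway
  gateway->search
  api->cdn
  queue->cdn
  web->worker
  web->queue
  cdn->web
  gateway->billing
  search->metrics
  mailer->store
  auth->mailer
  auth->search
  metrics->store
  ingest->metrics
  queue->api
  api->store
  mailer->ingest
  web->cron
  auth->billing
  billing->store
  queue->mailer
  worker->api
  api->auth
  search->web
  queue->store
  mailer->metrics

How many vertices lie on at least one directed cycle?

A vertex is on a directed cycle iff it belongs to a strongly connected component of size ≥ 2 (or has a self-loop).
The vertices on cycles are {api, cdn, web, auth, queue, search, worker, gateway} — 8 in total.

8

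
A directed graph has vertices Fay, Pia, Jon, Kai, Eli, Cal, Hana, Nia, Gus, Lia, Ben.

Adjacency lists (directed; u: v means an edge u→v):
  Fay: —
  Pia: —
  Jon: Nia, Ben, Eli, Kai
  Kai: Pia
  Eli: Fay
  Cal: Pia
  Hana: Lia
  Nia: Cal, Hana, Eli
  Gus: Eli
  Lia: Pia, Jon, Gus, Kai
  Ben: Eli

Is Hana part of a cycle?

Yes

Hana is on a cycle iff Hana can reach itself via ≥1 edge.
Hana → Lia → Jon → Nia → Hana — yes.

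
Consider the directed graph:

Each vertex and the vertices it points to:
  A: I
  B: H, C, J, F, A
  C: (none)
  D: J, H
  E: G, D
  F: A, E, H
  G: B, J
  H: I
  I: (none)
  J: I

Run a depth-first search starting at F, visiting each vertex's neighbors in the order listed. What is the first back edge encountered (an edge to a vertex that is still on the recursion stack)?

DFS from F (visiting each vertex's neighbors in the order listed); mark gray on enter, black on exit:
F gray
  A gray
    I gray
    I black
  A black
  E gray
    G gray
      B gray
        H gray
          H→I: I black — skip
        H black
        C gray
        C black
        J gray
          J→I: I black — skip
        J black
        B→F: F is gray → back edge
First back edge: B → F.

B->F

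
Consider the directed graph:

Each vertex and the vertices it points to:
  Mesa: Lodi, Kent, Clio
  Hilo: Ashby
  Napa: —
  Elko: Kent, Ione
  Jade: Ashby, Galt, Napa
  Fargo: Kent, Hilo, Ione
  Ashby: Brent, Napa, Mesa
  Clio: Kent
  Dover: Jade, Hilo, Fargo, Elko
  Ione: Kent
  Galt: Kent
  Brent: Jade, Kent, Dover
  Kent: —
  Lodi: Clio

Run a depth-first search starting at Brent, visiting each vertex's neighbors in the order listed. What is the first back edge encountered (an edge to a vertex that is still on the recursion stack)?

DFS from Brent (visiting each vertex's neighbors in the order listed); mark gray on enter, black on exit:
Brent gray
  Jade gray
    Ashby gray
      Ashby→Brent: Brent is gray → back edge
First back edge: Ashby → Brent.

Ashby→Brent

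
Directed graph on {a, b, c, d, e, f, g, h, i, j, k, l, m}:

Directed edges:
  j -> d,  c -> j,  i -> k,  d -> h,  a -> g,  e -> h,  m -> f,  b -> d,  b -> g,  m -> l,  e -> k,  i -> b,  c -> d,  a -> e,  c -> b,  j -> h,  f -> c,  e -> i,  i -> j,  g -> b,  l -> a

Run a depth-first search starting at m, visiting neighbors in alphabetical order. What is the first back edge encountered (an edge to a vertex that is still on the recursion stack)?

g→b

DFS from m (visiting neighbors in alphabetical order); mark gray on enter, black on exit:
m gray
  f gray
    c gray
      b gray
        d gray
          h gray
          h black
        d black
        g gray
          g→b: b is gray → back edge
First back edge: g → b.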